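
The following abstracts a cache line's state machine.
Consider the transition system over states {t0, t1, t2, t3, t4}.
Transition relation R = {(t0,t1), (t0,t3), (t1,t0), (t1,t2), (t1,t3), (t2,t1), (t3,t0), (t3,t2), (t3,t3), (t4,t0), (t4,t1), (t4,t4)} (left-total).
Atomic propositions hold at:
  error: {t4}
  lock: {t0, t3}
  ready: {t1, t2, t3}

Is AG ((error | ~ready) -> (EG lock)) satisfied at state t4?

Sat(~ready) = {t0, t4}
Sat(error | ~ready) = {t0, t4}
EG lock: greatest fixpoint, start Z0 = {t0, t3}, keep only states in Sat with some successor in Z. Already a fixed point.
Sat(EG lock) = {t0, t3}
Sat((error | ~ready) -> (EG lock)) = {t0, t1, t2, t3}
AG ((error | ~ready) -> (EG lock)): greatest fixpoint, start Z0 = {t0, t1, t2, t3}, keep only states in Sat with every successor in Z. Already a fixed point.
Sat(AG ((error | ~ready) -> (EG lock))) = {t0, t1, t2, t3}
t4 ∉ Sat(AG ((error | ~ready) -> (EG lock))) = {t0, t1, t2, t3}, so the formula does not hold at t4.

No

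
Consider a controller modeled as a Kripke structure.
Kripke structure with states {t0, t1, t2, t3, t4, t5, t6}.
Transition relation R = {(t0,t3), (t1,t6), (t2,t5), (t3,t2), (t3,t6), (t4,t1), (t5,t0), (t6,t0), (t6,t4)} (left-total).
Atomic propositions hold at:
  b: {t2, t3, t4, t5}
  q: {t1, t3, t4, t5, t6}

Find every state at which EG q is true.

{t1, t3, t4, t6}

EG q: greatest fixpoint, start Z0 = {t1, t3, t4, t5, t6}, keep only states in Sat with some successor in Z. Z1 = {t1, t3, t4, t6}; fixed.
Sat(EG q) = {t1, t3, t4, t6}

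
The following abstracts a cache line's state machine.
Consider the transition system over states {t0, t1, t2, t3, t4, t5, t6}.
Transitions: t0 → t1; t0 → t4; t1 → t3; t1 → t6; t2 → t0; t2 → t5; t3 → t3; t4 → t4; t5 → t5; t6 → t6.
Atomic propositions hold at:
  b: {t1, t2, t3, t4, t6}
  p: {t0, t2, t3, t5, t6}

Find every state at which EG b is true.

{t1, t3, t4, t6}

EG b: greatest fixpoint, start Z0 = {t1, t2, t3, t4, t6}, keep only states in Sat with some successor in Z. Z1 = {t1, t3, t4, t6}; fixed.
Sat(EG b) = {t1, t3, t4, t6}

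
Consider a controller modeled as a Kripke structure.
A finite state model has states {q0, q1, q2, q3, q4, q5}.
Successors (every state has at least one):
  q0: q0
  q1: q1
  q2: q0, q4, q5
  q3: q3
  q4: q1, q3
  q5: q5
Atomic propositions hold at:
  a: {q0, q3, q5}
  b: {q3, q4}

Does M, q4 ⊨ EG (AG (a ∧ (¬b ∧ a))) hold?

No

Sat(¬b) = {q0, q1, q2, q5}
Sat(¬b ∧ a) = {q0, q5}
Sat(a ∧ (¬b ∧ a)) = {q0, q5}
AG (a ∧ (¬b ∧ a)): greatest fixpoint, start Z0 = {q0, q5}, keep only states in Sat with every successor in Z. Already a fixed point.
Sat(AG (a ∧ (¬b ∧ a))) = {q0, q5}
EG (AG (a ∧ (¬b ∧ a))): greatest fixpoint, start Z0 = {q0, q5}, keep only states in Sat with some successor in Z. Already a fixed point.
Sat(EG (AG (a ∧ (¬b ∧ a)))) = {q0, q5}
q4 ∉ Sat(EG (AG (a ∧ (¬b ∧ a)))) = {q0, q5}, so the formula does not hold at q4.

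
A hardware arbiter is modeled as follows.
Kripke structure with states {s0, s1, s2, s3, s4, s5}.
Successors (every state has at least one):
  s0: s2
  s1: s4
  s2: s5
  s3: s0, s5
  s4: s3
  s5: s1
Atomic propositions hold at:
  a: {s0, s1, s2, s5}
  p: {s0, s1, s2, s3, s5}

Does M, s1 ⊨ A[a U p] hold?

A[a U p]: least fixpoint, start Z0 = Sat(p) = {s0, s1, s2, s3, s5}, add states in Sat(a) with every successor in Z. Already a fixed point.
Sat(A[a U p]) = {s0, s1, s2, s3, s5}
s1 ∈ Sat(A[a U p]) = {s0, s1, s2, s3, s5}, so the formula holds at s1.

Yes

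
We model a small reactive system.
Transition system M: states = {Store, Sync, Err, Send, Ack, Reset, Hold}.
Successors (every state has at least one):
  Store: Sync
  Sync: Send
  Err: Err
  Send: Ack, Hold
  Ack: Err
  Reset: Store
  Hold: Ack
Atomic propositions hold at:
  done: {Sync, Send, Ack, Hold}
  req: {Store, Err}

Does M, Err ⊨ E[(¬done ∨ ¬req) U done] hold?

No

Sat(¬done) = {Store, Err, Reset}
Sat(¬req) = {Sync, Send, Ack, Reset, Hold}
Sat(¬done ∨ ¬req) = {Store, Sync, Err, Send, Ack, Reset, Hold}
E[(¬done ∨ ¬req) U done]: least fixpoint, start Z0 = Sat(done) = {Sync, Send, Ack, Hold}, add states in Sat(¬done ∨ ¬req) with some successor in Z. Z1 = {Store, Sync, Send, Ack, Hold}; Z2 = {Store, Sync, Send, Ack, Reset, Hold}; fixed.
Sat(E[(¬done ∨ ¬req) U done]) = {Store, Sync, Send, Ack, Reset, Hold}
Err ∉ Sat(E[(¬done ∨ ¬req) U done]) = {Store, Sync, Send, Ack, Reset, Hold}, so the formula does not hold at Err.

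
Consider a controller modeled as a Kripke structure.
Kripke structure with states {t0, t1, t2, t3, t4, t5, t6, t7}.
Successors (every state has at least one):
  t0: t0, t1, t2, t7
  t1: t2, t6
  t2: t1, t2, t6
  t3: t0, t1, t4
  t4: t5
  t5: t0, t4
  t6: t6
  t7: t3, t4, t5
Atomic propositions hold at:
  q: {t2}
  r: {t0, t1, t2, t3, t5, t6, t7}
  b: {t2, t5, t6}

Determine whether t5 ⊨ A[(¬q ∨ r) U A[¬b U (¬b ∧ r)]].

No

Sat(¬q) = {t0, t1, t3, t4, t5, t6, t7}
Sat(¬q ∨ r) = {t0, t1, t2, t3, t4, t5, t6, t7}
Sat(¬b) = {t0, t1, t3, t4, t7}
Sat(¬b ∧ r) = {t0, t1, t3, t7}
A[¬b U (¬b ∧ r)]: least fixpoint, start Z0 = Sat((¬b ∧ r)) = {t0, t1, t3, t7}, add states in Sat(¬b) with every successor in Z. Already a fixed point.
Sat(A[¬b U (¬b ∧ r)]) = {t0, t1, t3, t7}
A[(¬q ∨ r) U A[¬b U (¬b ∧ r)]]: least fixpoint, start Z0 = Sat(A[¬b U (¬b ∧ r)]) = {t0, t1, t3, t7}, add states in Sat(¬q ∨ r) with every successor in Z. Already a fixed point.
Sat(A[(¬q ∨ r) U A[¬b U (¬b ∧ r)]]) = {t0, t1, t3, t7}
t5 ∉ Sat(A[(¬q ∨ r) U A[¬b U (¬b ∧ r)]]) = {t0, t1, t3, t7}, so the formula does not hold at t5.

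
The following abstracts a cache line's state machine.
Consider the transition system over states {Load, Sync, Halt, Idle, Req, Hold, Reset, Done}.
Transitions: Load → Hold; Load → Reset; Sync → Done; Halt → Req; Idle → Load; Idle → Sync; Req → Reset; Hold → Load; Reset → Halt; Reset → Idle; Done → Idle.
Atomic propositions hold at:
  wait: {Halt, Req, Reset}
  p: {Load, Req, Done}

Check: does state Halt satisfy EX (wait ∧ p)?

Yes

Sat(wait ∧ p) = {Req}
Sat(EX (wait ∧ p)) = {s : some successor in {Req}} = {Halt}
Halt ∈ Sat(EX (wait ∧ p)) = {Halt}, so the formula holds at Halt.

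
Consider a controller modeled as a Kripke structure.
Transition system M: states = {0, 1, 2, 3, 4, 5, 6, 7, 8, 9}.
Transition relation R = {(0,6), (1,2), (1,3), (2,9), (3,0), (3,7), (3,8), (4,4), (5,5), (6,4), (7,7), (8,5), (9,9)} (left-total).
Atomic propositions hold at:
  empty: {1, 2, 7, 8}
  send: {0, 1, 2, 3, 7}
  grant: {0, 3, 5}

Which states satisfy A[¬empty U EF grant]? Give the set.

{0, 1, 3, 5, 8}

Sat(¬empty) = {0, 3, 4, 5, 6, 9}
EF grant: least fixpoint, start Z0 = {0, 3, 5}, add states with some successor in Z. Z1 = {0, 1, 3, 5, 8}; fixed.
Sat(EF grant) = {0, 1, 3, 5, 8}
A[¬empty U EF grant]: least fixpoint, start Z0 = Sat(EF grant) = {0, 1, 3, 5, 8}, add states in Sat(¬empty) with every successor in Z. Already a fixed point.
Sat(A[¬empty U EF grant]) = {0, 1, 3, 5, 8}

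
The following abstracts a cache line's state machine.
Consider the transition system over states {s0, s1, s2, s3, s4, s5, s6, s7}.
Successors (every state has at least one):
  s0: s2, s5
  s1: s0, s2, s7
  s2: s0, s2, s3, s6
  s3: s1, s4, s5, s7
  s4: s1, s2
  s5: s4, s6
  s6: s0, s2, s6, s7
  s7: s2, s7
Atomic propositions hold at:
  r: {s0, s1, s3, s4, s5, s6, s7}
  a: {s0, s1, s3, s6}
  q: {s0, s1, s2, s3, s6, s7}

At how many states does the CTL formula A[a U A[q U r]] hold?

A[q U r]: least fixpoint, start Z0 = Sat(r) = {s0, s1, s3, s4, s5, s6, s7}, add states in Sat(q) with every successor in Z. Already a fixed point.
Sat(A[q U r]) = {s0, s1, s3, s4, s5, s6, s7}
A[a U A[q U r]]: least fixpoint, start Z0 = Sat(A[q U r]) = {s0, s1, s3, s4, s5, s6, s7}, add states in Sat(a) with every successor in Z. Already a fixed point.
Sat(A[a U A[q U r]]) = {s0, s1, s3, s4, s5, s6, s7}
|Sat(A[a U A[q U r]])| = |{s0, s1, s3, s4, s5, s6, s7}| = 7.

7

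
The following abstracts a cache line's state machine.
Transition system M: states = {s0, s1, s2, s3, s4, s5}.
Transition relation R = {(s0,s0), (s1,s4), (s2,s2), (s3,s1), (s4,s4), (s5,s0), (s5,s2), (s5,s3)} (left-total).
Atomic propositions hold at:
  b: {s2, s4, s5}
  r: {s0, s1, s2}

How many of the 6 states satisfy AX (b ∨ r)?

5

Sat(b ∨ r) = {s0, s1, s2, s4, s5}
Sat(AX (b ∨ r)) = {s : every successor in {s0, s1, s2, s4, s5}} = {s0, s1, s2, s3, s4}
|Sat(AX (b ∨ r))| = |{s0, s1, s2, s3, s4}| = 5.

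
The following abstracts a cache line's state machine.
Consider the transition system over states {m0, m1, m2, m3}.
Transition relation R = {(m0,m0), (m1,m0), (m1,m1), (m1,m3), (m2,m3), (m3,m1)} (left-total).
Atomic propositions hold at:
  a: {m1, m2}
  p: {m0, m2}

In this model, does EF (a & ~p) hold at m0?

No

Sat(~p) = {m1, m3}
Sat(a & ~p) = {m1}
EF (a & ~p): least fixpoint, start Z0 = {m1}, add states with some successor in Z. Z1 = {m1, m3}; Z2 = {m1, m2, m3}; fixed.
Sat(EF (a & ~p)) = {m1, m2, m3}
m0 ∉ Sat(EF (a & ~p)) = {m1, m2, m3}, so the formula does not hold at m0.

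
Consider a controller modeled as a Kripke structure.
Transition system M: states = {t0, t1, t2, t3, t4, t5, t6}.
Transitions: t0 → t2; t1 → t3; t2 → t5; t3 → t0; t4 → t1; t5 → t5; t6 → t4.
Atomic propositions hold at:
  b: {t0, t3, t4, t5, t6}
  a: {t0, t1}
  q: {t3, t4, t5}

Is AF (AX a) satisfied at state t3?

Sat(AX a) = {s : every successor in {t0, t1}} = {t3, t4}
AF (AX a): least fixpoint, start Z0 = {t3, t4}, add states with every successor in Z. Z1 = {t1, t3, t4, t6}; fixed.
Sat(AF (AX a)) = {t1, t3, t4, t6}
t3 ∈ Sat(AF (AX a)) = {t1, t3, t4, t6}, so the formula holds at t3.

Yes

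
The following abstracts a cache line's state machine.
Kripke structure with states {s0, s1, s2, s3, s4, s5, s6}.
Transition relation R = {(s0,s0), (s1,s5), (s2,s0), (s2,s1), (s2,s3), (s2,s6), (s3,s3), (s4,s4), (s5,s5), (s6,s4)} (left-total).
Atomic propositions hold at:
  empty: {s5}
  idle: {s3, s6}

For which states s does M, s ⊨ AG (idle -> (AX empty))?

{s0, s1, s4, s5}

Sat(AX empty) = {s : every successor in {s5}} = {s1, s5}
Sat(idle -> (AX empty)) = {s0, s1, s2, s4, s5}
AG (idle -> (AX empty)): greatest fixpoint, start Z0 = {s0, s1, s2, s4, s5}, keep only states in Sat with every successor in Z. Z1 = {s0, s1, s4, s5}; fixed.
Sat(AG (idle -> (AX empty))) = {s0, s1, s4, s5}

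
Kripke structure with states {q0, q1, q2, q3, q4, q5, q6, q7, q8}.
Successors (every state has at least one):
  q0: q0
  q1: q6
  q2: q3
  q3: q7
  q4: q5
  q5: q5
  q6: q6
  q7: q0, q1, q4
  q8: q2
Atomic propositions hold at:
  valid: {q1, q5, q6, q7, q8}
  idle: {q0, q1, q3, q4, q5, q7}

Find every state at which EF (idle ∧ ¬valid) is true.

{q0, q2, q3, q4, q7, q8}

Sat(¬valid) = {q0, q2, q3, q4}
Sat(idle ∧ ¬valid) = {q0, q3, q4}
EF (idle ∧ ¬valid): least fixpoint, start Z0 = {q0, q3, q4}, add states with some successor in Z. Z1 = {q0, q2, q3, q4, q7}; Z2 = {q0, q2, q3, q4, q7, q8}; fixed.
Sat(EF (idle ∧ ¬valid)) = {q0, q2, q3, q4, q7, q8}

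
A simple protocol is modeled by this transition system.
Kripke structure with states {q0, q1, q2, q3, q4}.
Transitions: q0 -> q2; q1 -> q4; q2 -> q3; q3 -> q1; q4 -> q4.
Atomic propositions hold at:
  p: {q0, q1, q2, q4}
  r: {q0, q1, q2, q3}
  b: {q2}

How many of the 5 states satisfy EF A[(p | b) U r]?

Sat(p | b) = {q0, q1, q2, q4}
A[(p | b) U r]: least fixpoint, start Z0 = Sat(r) = {q0, q1, q2, q3}, add states in Sat(p | b) with every successor in Z. Already a fixed point.
Sat(A[(p | b) U r]) = {q0, q1, q2, q3}
EF A[(p | b) U r]: least fixpoint, start Z0 = {q0, q1, q2, q3}, add states with some successor in Z. Already a fixed point.
Sat(EF A[(p | b) U r]) = {q0, q1, q2, q3}
|Sat(EF A[(p | b) U r])| = |{q0, q1, q2, q3}| = 4.

4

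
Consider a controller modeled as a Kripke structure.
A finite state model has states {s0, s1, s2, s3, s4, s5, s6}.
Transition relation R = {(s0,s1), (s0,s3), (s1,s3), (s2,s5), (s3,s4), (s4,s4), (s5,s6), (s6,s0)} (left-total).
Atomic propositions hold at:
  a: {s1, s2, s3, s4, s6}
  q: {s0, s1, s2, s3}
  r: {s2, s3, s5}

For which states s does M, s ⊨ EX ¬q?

{s2, s3, s4, s5}

Sat(¬q) = {s4, s5, s6}
Sat(EX ¬q) = {s : some successor in {s4, s5, s6}} = {s2, s3, s4, s5}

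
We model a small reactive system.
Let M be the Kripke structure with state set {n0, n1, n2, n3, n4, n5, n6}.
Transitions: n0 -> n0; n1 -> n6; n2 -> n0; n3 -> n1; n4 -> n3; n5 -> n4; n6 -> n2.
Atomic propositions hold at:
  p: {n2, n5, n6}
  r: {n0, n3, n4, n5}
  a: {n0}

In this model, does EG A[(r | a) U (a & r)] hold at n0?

Sat(r | a) = {n0, n3, n4, n5}
Sat(a & r) = {n0}
A[(r | a) U (a & r)]: least fixpoint, start Z0 = Sat((a & r)) = {n0}, add states in Sat(r | a) with every successor in Z. Already a fixed point.
Sat(A[(r | a) U (a & r)]) = {n0}
EG A[(r | a) U (a & r)]: greatest fixpoint, start Z0 = {n0}, keep only states in Sat with some successor in Z. Already a fixed point.
Sat(EG A[(r | a) U (a & r)]) = {n0}
n0 ∈ Sat(EG A[(r | a) U (a & r)]) = {n0}, so the formula holds at n0.

Yes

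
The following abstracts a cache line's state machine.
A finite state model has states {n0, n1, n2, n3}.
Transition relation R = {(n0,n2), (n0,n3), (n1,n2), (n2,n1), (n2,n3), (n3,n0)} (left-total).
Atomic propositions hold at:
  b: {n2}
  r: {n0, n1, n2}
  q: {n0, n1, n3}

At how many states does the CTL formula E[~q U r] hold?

Sat(~q) = {n2}
E[~q U r]: least fixpoint, start Z0 = Sat(r) = {n0, n1, n2}, add states in Sat(~q) with some successor in Z. Already a fixed point.
Sat(E[~q U r]) = {n0, n1, n2}
|Sat(E[~q U r])| = |{n0, n1, n2}| = 3.

3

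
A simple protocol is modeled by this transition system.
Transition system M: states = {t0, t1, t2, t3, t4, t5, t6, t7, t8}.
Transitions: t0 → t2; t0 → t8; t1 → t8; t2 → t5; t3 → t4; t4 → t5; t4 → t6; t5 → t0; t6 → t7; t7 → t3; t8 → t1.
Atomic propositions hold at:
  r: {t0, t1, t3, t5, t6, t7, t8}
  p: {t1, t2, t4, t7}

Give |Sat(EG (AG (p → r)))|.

2

Sat(p → r) = {t0, t1, t3, t5, t6, t7, t8}
AG (p → r): greatest fixpoint, start Z0 = {t0, t1, t3, t5, t6, t7, t8}, keep only states in Sat with every successor in Z. Z1 = {t1, t5, t6, t7, t8}; Z2 = {t1, t6, t8}; Z3 = {t1, t8}; fixed.
Sat(AG (p → r)) = {t1, t8}
EG (AG (p → r)): greatest fixpoint, start Z0 = {t1, t8}, keep only states in Sat with some successor in Z. Already a fixed point.
Sat(EG (AG (p → r))) = {t1, t8}
|Sat(EG (AG (p → r)))| = |{t1, t8}| = 2.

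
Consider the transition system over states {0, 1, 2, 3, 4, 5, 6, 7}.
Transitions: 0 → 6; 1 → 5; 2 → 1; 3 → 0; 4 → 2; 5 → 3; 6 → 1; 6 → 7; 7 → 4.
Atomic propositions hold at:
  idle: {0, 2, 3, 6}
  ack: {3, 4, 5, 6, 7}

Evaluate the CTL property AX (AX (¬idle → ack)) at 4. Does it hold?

No

Sat(¬idle) = {1, 4, 5, 7}
Sat(¬idle → ack) = {0, 2, 3, 4, 5, 6, 7}
Sat(AX (¬idle → ack)) = {s : every successor in {0, 2, 3, 4, 5, 6, 7}} = {0, 1, 3, 4, 5, 7}
Sat(AX (AX (¬idle → ack))) = {s : every successor in {0, 1, 3, 4, 5, 7}} = {1, 2, 3, 5, 6, 7}
4 ∉ Sat(AX (AX (¬idle → ack))) = {1, 2, 3, 5, 6, 7}, so the formula does not hold at 4.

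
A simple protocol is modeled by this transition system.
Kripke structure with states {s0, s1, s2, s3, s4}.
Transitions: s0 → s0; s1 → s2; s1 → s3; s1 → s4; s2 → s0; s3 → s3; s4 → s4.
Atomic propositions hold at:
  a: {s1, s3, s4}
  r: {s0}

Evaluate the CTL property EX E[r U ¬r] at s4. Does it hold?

Yes

Sat(¬r) = {s1, s2, s3, s4}
E[r U ¬r]: least fixpoint, start Z0 = Sat(¬r) = {s1, s2, s3, s4}, add states in Sat(r) with some successor in Z. Already a fixed point.
Sat(E[r U ¬r]) = {s1, s2, s3, s4}
Sat(EX E[r U ¬r]) = {s : some successor in {s1, s2, s3, s4}} = {s1, s3, s4}
s4 ∈ Sat(EX E[r U ¬r]) = {s1, s3, s4}, so the formula holds at s4.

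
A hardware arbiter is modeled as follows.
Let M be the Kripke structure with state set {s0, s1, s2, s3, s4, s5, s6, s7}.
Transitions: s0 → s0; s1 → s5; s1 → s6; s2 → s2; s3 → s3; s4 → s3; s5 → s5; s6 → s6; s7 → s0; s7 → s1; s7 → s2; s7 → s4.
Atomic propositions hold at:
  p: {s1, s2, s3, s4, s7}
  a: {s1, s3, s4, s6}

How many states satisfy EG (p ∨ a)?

Sat(p ∨ a) = {s1, s2, s3, s4, s6, s7}
EG (p ∨ a): greatest fixpoint, start Z0 = {s1, s2, s3, s4, s6, s7}, keep only states in Sat with some successor in Z. Already a fixed point.
Sat(EG (p ∨ a)) = {s1, s2, s3, s4, s6, s7}
|Sat(EG (p ∨ a))| = |{s1, s2, s3, s4, s6, s7}| = 6.

6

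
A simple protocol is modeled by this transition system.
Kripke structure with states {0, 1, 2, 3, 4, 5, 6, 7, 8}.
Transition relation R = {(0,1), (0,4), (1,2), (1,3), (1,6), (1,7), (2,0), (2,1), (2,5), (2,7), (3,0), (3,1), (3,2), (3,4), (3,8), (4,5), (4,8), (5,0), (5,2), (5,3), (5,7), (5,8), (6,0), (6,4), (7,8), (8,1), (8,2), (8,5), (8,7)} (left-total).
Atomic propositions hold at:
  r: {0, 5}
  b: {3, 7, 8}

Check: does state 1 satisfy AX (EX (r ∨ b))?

Sat(r ∨ b) = {0, 3, 5, 7, 8}
Sat(EX (r ∨ b)) = {s : some successor in {0, 3, 5, 7, 8}} = {1, 2, 3, 4, 5, 6, 7, 8}
Sat(AX (EX (r ∨ b))) = {s : every successor in {1, 2, 3, 4, 5, 6, 7, 8}} = {0, 1, 4, 7, 8}
1 ∈ Sat(AX (EX (r ∨ b))) = {0, 1, 4, 7, 8}, so the formula holds at 1.

Yes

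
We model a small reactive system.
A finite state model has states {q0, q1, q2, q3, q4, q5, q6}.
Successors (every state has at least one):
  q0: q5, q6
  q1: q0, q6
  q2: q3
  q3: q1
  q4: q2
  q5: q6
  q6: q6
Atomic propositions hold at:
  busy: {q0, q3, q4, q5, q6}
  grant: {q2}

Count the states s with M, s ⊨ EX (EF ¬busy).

3

Sat(¬busy) = {q1, q2}
EF ¬busy: least fixpoint, start Z0 = {q1, q2}, add states with some successor in Z. Z1 = {q1, q2, q3, q4}; fixed.
Sat(EF ¬busy) = {q1, q2, q3, q4}
Sat(EX (EF ¬busy)) = {s : some successor in {q1, q2, q3, q4}} = {q2, q3, q4}
|Sat(EX (EF ¬busy))| = |{q2, q3, q4}| = 3.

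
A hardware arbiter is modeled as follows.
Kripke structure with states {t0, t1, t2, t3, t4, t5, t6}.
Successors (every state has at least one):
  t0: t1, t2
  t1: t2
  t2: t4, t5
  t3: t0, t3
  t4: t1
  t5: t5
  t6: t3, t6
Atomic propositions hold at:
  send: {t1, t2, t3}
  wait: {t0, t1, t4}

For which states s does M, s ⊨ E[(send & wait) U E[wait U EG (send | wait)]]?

{t0, t1, t2, t3, t4}

Sat(send & wait) = {t1}
Sat(send | wait) = {t0, t1, t2, t3, t4}
EG (send | wait): greatest fixpoint, start Z0 = {t0, t1, t2, t3, t4}, keep only states in Sat with some successor in Z. Already a fixed point.
Sat(EG (send | wait)) = {t0, t1, t2, t3, t4}
E[wait U EG (send | wait)]: least fixpoint, start Z0 = Sat(EG (send | wait)) = {t0, t1, t2, t3, t4}, add states in Sat(wait) with some successor in Z. Already a fixed point.
Sat(E[wait U EG (send | wait)]) = {t0, t1, t2, t3, t4}
E[(send & wait) U E[wait U EG (send | wait)]]: least fixpoint, start Z0 = Sat(E[wait U EG (send | wait)]) = {t0, t1, t2, t3, t4}, add states in Sat(send & wait) with some successor in Z. Already a fixed point.
Sat(E[(send & wait) U E[wait U EG (send | wait)]]) = {t0, t1, t2, t3, t4}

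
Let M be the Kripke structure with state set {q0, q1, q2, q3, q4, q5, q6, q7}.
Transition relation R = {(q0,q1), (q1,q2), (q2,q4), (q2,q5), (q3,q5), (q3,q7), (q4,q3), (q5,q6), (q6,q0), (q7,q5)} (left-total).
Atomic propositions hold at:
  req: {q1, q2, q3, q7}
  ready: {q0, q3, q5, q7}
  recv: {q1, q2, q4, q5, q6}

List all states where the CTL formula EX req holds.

Sat(EX req) = {s : some successor in {q1, q2, q3, q7}} = {q0, q1, q3, q4}

{q0, q1, q3, q4}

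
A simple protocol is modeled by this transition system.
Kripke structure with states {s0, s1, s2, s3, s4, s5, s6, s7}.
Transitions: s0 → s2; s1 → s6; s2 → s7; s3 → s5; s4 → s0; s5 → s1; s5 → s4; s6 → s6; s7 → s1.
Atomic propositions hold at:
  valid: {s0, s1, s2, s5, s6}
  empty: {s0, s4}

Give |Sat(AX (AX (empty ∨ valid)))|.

Sat(empty ∨ valid) = {s0, s1, s2, s4, s5, s6}
Sat(AX (empty ∨ valid)) = {s : every successor in {s0, s1, s2, s4, s5, s6}} = {s0, s1, s3, s4, s5, s6, s7}
Sat(AX (AX (empty ∨ valid))) = {s : every successor in {s0, s1, s3, s4, s5, s6, s7}} = {s1, s2, s3, s4, s5, s6, s7}
|Sat(AX (AX (empty ∨ valid)))| = |{s1, s2, s3, s4, s5, s6, s7}| = 7.

7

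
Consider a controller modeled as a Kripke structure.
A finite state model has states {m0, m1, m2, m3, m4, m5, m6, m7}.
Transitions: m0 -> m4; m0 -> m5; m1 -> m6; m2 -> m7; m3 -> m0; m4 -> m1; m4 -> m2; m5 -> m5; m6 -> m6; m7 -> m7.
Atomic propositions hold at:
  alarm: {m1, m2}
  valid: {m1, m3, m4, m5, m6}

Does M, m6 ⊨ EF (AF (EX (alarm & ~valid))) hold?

No

Sat(~valid) = {m0, m2, m7}
Sat(alarm & ~valid) = {m2}
Sat(EX (alarm & ~valid)) = {s : some successor in {m2}} = {m4}
AF (EX (alarm & ~valid)): least fixpoint, start Z0 = {m4}, add states with every successor in Z. Already a fixed point.
Sat(AF (EX (alarm & ~valid))) = {m4}
EF (AF (EX (alarm & ~valid))): least fixpoint, start Z0 = {m4}, add states with some successor in Z. Z1 = {m0, m4}; Z2 = {m0, m3, m4}; fixed.
Sat(EF (AF (EX (alarm & ~valid)))) = {m0, m3, m4}
m6 ∉ Sat(EF (AF (EX (alarm & ~valid)))) = {m0, m3, m4}, so the formula does not hold at m6.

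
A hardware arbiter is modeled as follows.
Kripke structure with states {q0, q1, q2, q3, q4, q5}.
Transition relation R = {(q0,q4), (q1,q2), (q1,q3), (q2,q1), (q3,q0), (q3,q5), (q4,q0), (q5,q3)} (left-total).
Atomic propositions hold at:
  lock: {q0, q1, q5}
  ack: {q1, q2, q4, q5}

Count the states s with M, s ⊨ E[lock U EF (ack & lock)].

4

Sat(ack & lock) = {q1, q5}
EF (ack & lock): least fixpoint, start Z0 = {q1, q5}, add states with some successor in Z. Z1 = {q1, q2, q3, q5}; fixed.
Sat(EF (ack & lock)) = {q1, q2, q3, q5}
E[lock U EF (ack & lock)]: least fixpoint, start Z0 = Sat(EF (ack & lock)) = {q1, q2, q3, q5}, add states in Sat(lock) with some successor in Z. Already a fixed point.
Sat(E[lock U EF (ack & lock)]) = {q1, q2, q3, q5}
|Sat(E[lock U EF (ack & lock)])| = |{q1, q2, q3, q5}| = 4.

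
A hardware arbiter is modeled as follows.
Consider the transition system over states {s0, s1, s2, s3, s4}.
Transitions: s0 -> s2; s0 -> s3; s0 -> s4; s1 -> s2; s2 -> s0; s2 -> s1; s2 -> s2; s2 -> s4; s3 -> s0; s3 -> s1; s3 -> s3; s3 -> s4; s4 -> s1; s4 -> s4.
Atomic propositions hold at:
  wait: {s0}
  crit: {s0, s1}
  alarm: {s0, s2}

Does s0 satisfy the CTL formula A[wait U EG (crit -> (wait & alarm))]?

Sat(wait & alarm) = {s0}
Sat(crit -> (wait & alarm)) = {s0, s2, s3, s4}
EG (crit -> (wait & alarm)): greatest fixpoint, start Z0 = {s0, s2, s3, s4}, keep only states in Sat with some successor in Z. Already a fixed point.
Sat(EG (crit -> (wait & alarm))) = {s0, s2, s3, s4}
A[wait U EG (crit -> (wait & alarm))]: least fixpoint, start Z0 = Sat(EG (crit -> (wait & alarm))) = {s0, s2, s3, s4}, add states in Sat(wait) with every successor in Z. Already a fixed point.
Sat(A[wait U EG (crit -> (wait & alarm))]) = {s0, s2, s3, s4}
s0 ∈ Sat(A[wait U EG (crit -> (wait & alarm))]) = {s0, s2, s3, s4}, so the formula holds at s0.

Yes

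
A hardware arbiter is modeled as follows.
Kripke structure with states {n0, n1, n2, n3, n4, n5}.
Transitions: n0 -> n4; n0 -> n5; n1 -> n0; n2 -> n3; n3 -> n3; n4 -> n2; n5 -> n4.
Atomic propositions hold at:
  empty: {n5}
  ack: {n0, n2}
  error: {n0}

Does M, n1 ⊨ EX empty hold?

Sat(EX empty) = {s : some successor in {n5}} = {n0}
n1 ∉ Sat(EX empty) = {n0}, so the formula does not hold at n1.

No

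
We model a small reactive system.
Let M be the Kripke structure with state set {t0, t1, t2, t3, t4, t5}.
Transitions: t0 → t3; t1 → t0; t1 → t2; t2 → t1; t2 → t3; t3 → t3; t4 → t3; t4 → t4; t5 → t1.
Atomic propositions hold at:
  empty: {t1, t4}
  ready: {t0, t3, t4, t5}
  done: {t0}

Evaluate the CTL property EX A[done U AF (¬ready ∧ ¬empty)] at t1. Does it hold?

Yes

Sat(¬ready) = {t1, t2}
Sat(¬empty) = {t0, t2, t3, t5}
Sat(¬ready ∧ ¬empty) = {t2}
AF (¬ready ∧ ¬empty): least fixpoint, start Z0 = {t2}, add states with every successor in Z. Already a fixed point.
Sat(AF (¬ready ∧ ¬empty)) = {t2}
A[done U AF (¬ready ∧ ¬empty)]: least fixpoint, start Z0 = Sat(AF (¬ready ∧ ¬empty)) = {t2}, add states in Sat(done) with every successor in Z. Already a fixed point.
Sat(A[done U AF (¬ready ∧ ¬empty)]) = {t2}
Sat(EX A[done U AF (¬ready ∧ ¬empty)]) = {s : some successor in {t2}} = {t1}
t1 ∈ Sat(EX A[done U AF (¬ready ∧ ¬empty)]) = {t1}, so the formula holds at t1.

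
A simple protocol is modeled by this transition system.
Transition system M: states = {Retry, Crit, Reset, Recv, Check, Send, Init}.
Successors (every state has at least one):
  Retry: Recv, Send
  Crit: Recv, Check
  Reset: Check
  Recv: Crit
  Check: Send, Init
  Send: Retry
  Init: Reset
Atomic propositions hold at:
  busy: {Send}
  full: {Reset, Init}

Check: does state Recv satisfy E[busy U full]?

E[busy U full]: least fixpoint, start Z0 = Sat(full) = {Reset, Init}, add states in Sat(busy) with some successor in Z. Already a fixed point.
Sat(E[busy U full]) = {Reset, Init}
Recv ∉ Sat(E[busy U full]) = {Reset, Init}, so the formula does not hold at Recv.

No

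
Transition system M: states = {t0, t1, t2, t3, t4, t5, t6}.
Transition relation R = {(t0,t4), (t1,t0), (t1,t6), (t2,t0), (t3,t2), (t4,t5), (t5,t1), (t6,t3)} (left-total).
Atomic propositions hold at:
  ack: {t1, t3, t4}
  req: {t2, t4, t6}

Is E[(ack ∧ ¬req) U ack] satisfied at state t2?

Sat(¬req) = {t0, t1, t3, t5}
Sat(ack ∧ ¬req) = {t1, t3}
E[(ack ∧ ¬req) U ack]: least fixpoint, start Z0 = Sat(ack) = {t1, t3, t4}, add states in Sat(ack ∧ ¬req) with some successor in Z. Already a fixed point.
Sat(E[(ack ∧ ¬req) U ack]) = {t1, t3, t4}
t2 ∉ Sat(E[(ack ∧ ¬req) U ack]) = {t1, t3, t4}, so the formula does not hold at t2.

No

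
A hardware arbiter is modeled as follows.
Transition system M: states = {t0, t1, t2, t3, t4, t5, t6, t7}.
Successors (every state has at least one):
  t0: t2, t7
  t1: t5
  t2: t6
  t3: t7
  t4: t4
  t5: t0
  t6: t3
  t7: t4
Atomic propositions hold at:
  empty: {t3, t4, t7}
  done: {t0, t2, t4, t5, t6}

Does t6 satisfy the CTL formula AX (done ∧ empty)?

Sat(done ∧ empty) = {t4}
Sat(AX (done ∧ empty)) = {s : every successor in {t4}} = {t4, t7}
t6 ∉ Sat(AX (done ∧ empty)) = {t4, t7}, so the formula does not hold at t6.

No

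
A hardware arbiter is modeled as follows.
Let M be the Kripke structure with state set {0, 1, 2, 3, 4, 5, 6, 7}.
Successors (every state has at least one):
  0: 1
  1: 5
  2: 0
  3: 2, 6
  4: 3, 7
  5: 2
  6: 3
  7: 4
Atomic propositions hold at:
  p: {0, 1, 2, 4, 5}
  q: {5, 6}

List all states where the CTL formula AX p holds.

{0, 1, 2, 5, 7}

Sat(AX p) = {s : every successor in {0, 1, 2, 4, 5}} = {0, 1, 2, 5, 7}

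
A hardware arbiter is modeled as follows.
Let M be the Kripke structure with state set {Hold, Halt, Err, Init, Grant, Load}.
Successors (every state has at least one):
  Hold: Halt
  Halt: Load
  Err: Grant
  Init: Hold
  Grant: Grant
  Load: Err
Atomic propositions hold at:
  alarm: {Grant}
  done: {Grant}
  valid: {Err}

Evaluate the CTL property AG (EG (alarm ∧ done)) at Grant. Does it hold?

Sat(alarm ∧ done) = {Grant}
EG (alarm ∧ done): greatest fixpoint, start Z0 = {Grant}, keep only states in Sat with some successor in Z. Already a fixed point.
Sat(EG (alarm ∧ done)) = {Grant}
AG (EG (alarm ∧ done)): greatest fixpoint, start Z0 = {Grant}, keep only states in Sat with every successor in Z. Already a fixed point.
Sat(AG (EG (alarm ∧ done))) = {Grant}
Grant ∈ Sat(AG (EG (alarm ∧ done))) = {Grant}, so the formula holds at Grant.

Yes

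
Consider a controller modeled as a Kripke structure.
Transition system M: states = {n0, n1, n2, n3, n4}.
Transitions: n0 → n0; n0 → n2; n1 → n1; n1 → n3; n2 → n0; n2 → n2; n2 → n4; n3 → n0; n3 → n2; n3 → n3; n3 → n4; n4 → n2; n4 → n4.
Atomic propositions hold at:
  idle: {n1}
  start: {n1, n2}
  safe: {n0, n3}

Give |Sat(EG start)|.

2

EG start: greatest fixpoint, start Z0 = {n1, n2}, keep only states in Sat with some successor in Z. Already a fixed point.
Sat(EG start) = {n1, n2}
|Sat(EG start)| = |{n1, n2}| = 2.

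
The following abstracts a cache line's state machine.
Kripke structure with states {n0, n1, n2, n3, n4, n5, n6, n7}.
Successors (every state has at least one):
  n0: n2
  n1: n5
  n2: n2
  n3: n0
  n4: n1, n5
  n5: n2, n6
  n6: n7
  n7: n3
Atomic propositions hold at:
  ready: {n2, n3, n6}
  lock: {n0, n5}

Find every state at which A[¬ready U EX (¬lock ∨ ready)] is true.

Sat(¬ready) = {n0, n1, n4, n5, n7}
Sat(¬lock) = {n1, n2, n3, n4, n6, n7}
Sat(¬lock ∨ ready) = {n1, n2, n3, n4, n6, n7}
Sat(EX (¬lock ∨ ready)) = {s : some successor in {n1, n2, n3, n4, n6, n7}} = {n0, n2, n4, n5, n6, n7}
A[¬ready U EX (¬lock ∨ ready)]: least fixpoint, start Z0 = Sat(EX (¬lock ∨ ready)) = {n0, n2, n4, n5, n6, n7}, add states in Sat(¬ready) with every successor in Z. Z1 = {n0, n1, n2, n4, n5, n6, n7}; fixed.
Sat(A[¬ready U EX (¬lock ∨ ready)]) = {n0, n1, n2, n4, n5, n6, n7}

{n0, n1, n2, n4, n5, n6, n7}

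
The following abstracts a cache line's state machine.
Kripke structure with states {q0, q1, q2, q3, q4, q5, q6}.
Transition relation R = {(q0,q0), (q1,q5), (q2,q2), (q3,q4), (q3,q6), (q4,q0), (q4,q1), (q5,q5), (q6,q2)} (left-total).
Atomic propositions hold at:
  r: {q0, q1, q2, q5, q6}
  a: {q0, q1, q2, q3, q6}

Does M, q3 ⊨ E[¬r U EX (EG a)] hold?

Sat(¬r) = {q3, q4}
EG a: greatest fixpoint, start Z0 = {q0, q1, q2, q3, q6}, keep only states in Sat with some successor in Z. Z1 = {q0, q2, q3, q6}; fixed.
Sat(EG a) = {q0, q2, q3, q6}
Sat(EX (EG a)) = {s : some successor in {q0, q2, q3, q6}} = {q0, q2, q3, q4, q6}
E[¬r U EX (EG a)]: least fixpoint, start Z0 = Sat(EX (EG a)) = {q0, q2, q3, q4, q6}, add states in Sat(¬r) with some successor in Z. Already a fixed point.
Sat(E[¬r U EX (EG a)]) = {q0, q2, q3, q4, q6}
q3 ∈ Sat(E[¬r U EX (EG a)]) = {q0, q2, q3, q4, q6}, so the formula holds at q3.

Yes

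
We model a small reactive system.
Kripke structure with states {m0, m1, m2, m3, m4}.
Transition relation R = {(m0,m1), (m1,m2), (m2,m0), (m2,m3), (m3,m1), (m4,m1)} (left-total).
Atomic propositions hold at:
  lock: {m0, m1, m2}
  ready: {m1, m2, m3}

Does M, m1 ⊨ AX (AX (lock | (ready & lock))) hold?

Sat(ready & lock) = {m1, m2}
Sat(lock | (ready & lock)) = {m0, m1, m2}
Sat(AX (lock | (ready & lock))) = {s : every successor in {m0, m1, m2}} = {m0, m1, m3, m4}
Sat(AX (AX (lock | (ready & lock)))) = {s : every successor in {m0, m1, m3, m4}} = {m0, m2, m3, m4}
m1 ∉ Sat(AX (AX (lock | (ready & lock)))) = {m0, m2, m3, m4}, so the formula does not hold at m1.

No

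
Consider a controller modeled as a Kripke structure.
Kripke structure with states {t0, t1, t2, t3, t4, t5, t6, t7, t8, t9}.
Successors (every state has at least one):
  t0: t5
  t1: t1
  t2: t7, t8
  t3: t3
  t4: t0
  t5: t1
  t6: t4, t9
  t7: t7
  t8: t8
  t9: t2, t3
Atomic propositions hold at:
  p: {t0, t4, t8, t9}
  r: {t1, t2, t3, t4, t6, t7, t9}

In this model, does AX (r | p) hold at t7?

Sat(r | p) = {t0, t1, t2, t3, t4, t6, t7, t8, t9}
Sat(AX (r | p)) = {s : every successor in {t0, t1, t2, t3, t4, t6, t7, t8, t9}} = {t1, t2, t3, t4, t5, t6, t7, t8, t9}
t7 ∈ Sat(AX (r | p)) = {t1, t2, t3, t4, t5, t6, t7, t8, t9}, so the formula holds at t7.

Yes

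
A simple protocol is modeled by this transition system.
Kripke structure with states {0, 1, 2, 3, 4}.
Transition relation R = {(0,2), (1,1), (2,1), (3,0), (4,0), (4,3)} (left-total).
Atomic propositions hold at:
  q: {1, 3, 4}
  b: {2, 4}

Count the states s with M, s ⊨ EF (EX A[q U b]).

A[q U b]: least fixpoint, start Z0 = Sat(b) = {2, 4}, add states in Sat(q) with every successor in Z. Already a fixed point.
Sat(A[q U b]) = {2, 4}
Sat(EX A[q U b]) = {s : some successor in {2, 4}} = {0}
EF (EX A[q U b]): least fixpoint, start Z0 = {0}, add states with some successor in Z. Z1 = {0, 3, 4}; fixed.
Sat(EF (EX A[q U b])) = {0, 3, 4}
|Sat(EF (EX A[q U b]))| = |{0, 3, 4}| = 3.

3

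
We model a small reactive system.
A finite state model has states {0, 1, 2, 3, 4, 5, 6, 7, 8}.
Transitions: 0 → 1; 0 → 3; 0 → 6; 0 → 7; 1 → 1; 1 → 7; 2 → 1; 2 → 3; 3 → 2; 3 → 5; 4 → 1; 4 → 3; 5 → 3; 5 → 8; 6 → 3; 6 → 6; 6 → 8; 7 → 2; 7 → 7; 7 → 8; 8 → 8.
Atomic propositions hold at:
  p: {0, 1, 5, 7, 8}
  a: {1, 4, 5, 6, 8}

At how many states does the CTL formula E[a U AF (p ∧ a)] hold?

Sat(p ∧ a) = {1, 5, 8}
AF (p ∧ a): least fixpoint, start Z0 = {1, 5, 8}, add states with every successor in Z. Already a fixed point.
Sat(AF (p ∧ a)) = {1, 5, 8}
E[a U AF (p ∧ a)]: least fixpoint, start Z0 = Sat(AF (p ∧ a)) = {1, 5, 8}, add states in Sat(a) with some successor in Z. Z1 = {1, 4, 5, 6, 8}; fixed.
Sat(E[a U AF (p ∧ a)]) = {1, 4, 5, 6, 8}
|Sat(E[a U AF (p ∧ a)])| = |{1, 4, 5, 6, 8}| = 5.

5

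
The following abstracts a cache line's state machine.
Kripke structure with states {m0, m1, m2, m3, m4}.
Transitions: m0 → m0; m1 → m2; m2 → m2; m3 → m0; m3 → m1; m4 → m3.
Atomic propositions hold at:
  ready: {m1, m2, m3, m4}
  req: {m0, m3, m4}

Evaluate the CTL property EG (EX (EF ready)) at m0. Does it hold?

EF ready: least fixpoint, start Z0 = {m1, m2, m3, m4}, add states with some successor in Z. Already a fixed point.
Sat(EF ready) = {m1, m2, m3, m4}
Sat(EX (EF ready)) = {s : some successor in {m1, m2, m3, m4}} = {m1, m2, m3, m4}
EG (EX (EF ready)): greatest fixpoint, start Z0 = {m1, m2, m3, m4}, keep only states in Sat with some successor in Z. Already a fixed point.
Sat(EG (EX (EF ready))) = {m1, m2, m3, m4}
m0 ∉ Sat(EG (EX (EF ready))) = {m1, m2, m3, m4}, so the formula does not hold at m0.

No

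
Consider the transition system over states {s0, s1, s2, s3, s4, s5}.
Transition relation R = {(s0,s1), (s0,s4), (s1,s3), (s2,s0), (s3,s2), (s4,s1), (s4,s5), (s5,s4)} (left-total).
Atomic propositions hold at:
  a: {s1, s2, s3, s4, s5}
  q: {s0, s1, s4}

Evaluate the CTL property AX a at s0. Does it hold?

Yes

Sat(AX a) = {s : every successor in {s1, s2, s3, s4, s5}} = {s0, s1, s3, s4, s5}
s0 ∈ Sat(AX a) = {s0, s1, s3, s4, s5}, so the formula holds at s0.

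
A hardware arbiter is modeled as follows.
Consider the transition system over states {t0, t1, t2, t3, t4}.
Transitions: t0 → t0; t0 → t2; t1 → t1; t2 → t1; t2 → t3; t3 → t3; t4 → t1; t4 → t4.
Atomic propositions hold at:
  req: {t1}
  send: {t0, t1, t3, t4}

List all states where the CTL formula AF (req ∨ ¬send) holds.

{t1, t2}

Sat(¬send) = {t2}
Sat(req ∨ ¬send) = {t1, t2}
AF (req ∨ ¬send): least fixpoint, start Z0 = {t1, t2}, add states with every successor in Z. Already a fixed point.
Sat(AF (req ∨ ¬send)) = {t1, t2}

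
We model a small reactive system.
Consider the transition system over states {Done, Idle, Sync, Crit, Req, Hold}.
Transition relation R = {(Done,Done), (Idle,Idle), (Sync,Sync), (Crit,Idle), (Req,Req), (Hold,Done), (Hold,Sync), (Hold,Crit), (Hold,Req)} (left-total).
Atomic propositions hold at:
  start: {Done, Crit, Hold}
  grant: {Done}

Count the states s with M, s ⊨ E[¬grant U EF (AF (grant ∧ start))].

2

Sat(¬grant) = {Idle, Sync, Crit, Req, Hold}
Sat(grant ∧ start) = {Done}
AF (grant ∧ start): least fixpoint, start Z0 = {Done}, add states with every successor in Z. Already a fixed point.
Sat(AF (grant ∧ start)) = {Done}
EF (AF (grant ∧ start)): least fixpoint, start Z0 = {Done}, add states with some successor in Z. Z1 = {Done, Hold}; fixed.
Sat(EF (AF (grant ∧ start))) = {Done, Hold}
E[¬grant U EF (AF (grant ∧ start))]: least fixpoint, start Z0 = Sat(EF (AF (grant ∧ start))) = {Done, Hold}, add states in Sat(¬grant) with some successor in Z. Already a fixed point.
Sat(E[¬grant U EF (AF (grant ∧ start))]) = {Done, Hold}
|Sat(E[¬grant U EF (AF (grant ∧ start))])| = |{Done, Hold}| = 2.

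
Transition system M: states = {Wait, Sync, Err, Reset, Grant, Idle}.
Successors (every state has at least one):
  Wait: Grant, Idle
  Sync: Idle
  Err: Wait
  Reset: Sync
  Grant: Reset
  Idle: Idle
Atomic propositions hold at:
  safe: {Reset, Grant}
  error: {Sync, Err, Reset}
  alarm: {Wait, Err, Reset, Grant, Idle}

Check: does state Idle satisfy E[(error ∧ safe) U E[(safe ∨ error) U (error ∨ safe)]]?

No

Sat(error ∧ safe) = {Reset}
Sat(safe ∨ error) = {Sync, Err, Reset, Grant}
Sat(error ∨ safe) = {Sync, Err, Reset, Grant}
E[(safe ∨ error) U (error ∨ safe)]: least fixpoint, start Z0 = Sat((error ∨ safe)) = {Sync, Err, Reset, Grant}, add states in Sat(safe ∨ error) with some successor in Z. Already a fixed point.
Sat(E[(safe ∨ error) U (error ∨ safe)]) = {Sync, Err, Reset, Grant}
E[(error ∧ safe) U E[(safe ∨ error) U (error ∨ safe)]]: least fixpoint, start Z0 = Sat(E[(safe ∨ error) U (error ∨ safe)]) = {Sync, Err, Reset, Grant}, add states in Sat(error ∧ safe) with some successor in Z. Already a fixed point.
Sat(E[(error ∧ safe) U E[(safe ∨ error) U (error ∨ safe)]]) = {Sync, Err, Reset, Grant}
Idle ∉ Sat(E[(error ∧ safe) U E[(safe ∨ error) U (error ∨ safe)]]) = {Sync, Err, Reset, Grant}, so the formula does not hold at Idle.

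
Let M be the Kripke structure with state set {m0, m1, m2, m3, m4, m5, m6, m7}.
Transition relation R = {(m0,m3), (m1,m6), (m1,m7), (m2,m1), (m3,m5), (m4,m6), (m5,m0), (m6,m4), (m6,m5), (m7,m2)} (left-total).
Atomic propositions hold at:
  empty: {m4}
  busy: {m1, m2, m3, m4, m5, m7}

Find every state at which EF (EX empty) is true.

Sat(EX empty) = {s : some successor in {m4}} = {m6}
EF (EX empty): least fixpoint, start Z0 = {m6}, add states with some successor in Z. Z1 = {m1, m4, m6}; Z2 = {m1, m2, m4, m6}; Z3 = {m1, m2, m4, m6, m7}; fixed.
Sat(EF (EX empty)) = {m1, m2, m4, m6, m7}

{m1, m2, m4, m6, m7}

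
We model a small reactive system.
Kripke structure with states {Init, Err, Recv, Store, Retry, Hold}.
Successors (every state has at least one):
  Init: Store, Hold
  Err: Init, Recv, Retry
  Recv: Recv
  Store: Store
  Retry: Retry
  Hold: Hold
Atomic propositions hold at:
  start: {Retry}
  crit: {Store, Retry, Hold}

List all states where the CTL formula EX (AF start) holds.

AF start: least fixpoint, start Z0 = {Retry}, add states with every successor in Z. Already a fixed point.
Sat(AF start) = {Retry}
Sat(EX (AF start)) = {s : some successor in {Retry}} = {Err, Retry}

{Err, Retry}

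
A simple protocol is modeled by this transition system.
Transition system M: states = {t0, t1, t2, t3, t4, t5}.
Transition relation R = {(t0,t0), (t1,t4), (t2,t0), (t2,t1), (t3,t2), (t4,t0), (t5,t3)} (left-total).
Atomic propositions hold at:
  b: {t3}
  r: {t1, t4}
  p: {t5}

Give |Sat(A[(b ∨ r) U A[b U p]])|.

Sat(b ∨ r) = {t1, t3, t4}
A[b U p]: least fixpoint, start Z0 = Sat(p) = {t5}, add states in Sat(b) with every successor in Z. Already a fixed point.
Sat(A[b U p]) = {t5}
A[(b ∨ r) U A[b U p]]: least fixpoint, start Z0 = Sat(A[b U p]) = {t5}, add states in Sat(b ∨ r) with every successor in Z. Already a fixed point.
Sat(A[(b ∨ r) U A[b U p]]) = {t5}
|Sat(A[(b ∨ r) U A[b U p]])| = |{t5}| = 1.

1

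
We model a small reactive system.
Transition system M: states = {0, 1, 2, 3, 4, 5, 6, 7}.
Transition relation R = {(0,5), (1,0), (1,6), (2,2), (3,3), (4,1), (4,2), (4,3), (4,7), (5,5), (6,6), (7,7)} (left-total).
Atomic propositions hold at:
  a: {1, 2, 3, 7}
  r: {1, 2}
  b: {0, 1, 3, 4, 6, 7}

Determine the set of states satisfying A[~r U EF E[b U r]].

{1, 2, 4}

Sat(~r) = {0, 3, 4, 5, 6, 7}
E[b U r]: least fixpoint, start Z0 = Sat(r) = {1, 2}, add states in Sat(b) with some successor in Z. Z1 = {1, 2, 4}; fixed.
Sat(E[b U r]) = {1, 2, 4}
EF E[b U r]: least fixpoint, start Z0 = {1, 2, 4}, add states with some successor in Z. Already a fixed point.
Sat(EF E[b U r]) = {1, 2, 4}
A[~r U EF E[b U r]]: least fixpoint, start Z0 = Sat(EF E[b U r]) = {1, 2, 4}, add states in Sat(~r) with every successor in Z. Already a fixed point.
Sat(A[~r U EF E[b U r]]) = {1, 2, 4}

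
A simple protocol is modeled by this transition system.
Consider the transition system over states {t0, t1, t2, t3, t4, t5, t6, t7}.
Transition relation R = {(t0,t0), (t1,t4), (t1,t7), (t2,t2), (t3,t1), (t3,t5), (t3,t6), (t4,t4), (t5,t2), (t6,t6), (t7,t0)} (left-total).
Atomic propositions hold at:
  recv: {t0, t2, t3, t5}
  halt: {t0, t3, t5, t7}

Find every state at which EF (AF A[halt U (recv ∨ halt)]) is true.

Sat(recv ∨ halt) = {t0, t2, t3, t5, t7}
A[halt U (recv ∨ halt)]: least fixpoint, start Z0 = Sat((recv ∨ halt)) = {t0, t2, t3, t5, t7}, add states in Sat(halt) with every successor in Z. Already a fixed point.
Sat(A[halt U (recv ∨ halt)]) = {t0, t2, t3, t5, t7}
AF A[halt U (recv ∨ halt)]: least fixpoint, start Z0 = {t0, t2, t3, t5, t7}, add states with every successor in Z. Already a fixed point.
Sat(AF A[halt U (recv ∨ halt)]) = {t0, t2, t3, t5, t7}
EF (AF A[halt U (recv ∨ halt)]): least fixpoint, start Z0 = {t0, t2, t3, t5, t7}, add states with some successor in Z. Z1 = {t0, t1, t2, t3, t5, t7}; fixed.
Sat(EF (AF A[halt U (recv ∨ halt)])) = {t0, t1, t2, t3, t5, t7}

{t0, t1, t2, t3, t5, t7}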